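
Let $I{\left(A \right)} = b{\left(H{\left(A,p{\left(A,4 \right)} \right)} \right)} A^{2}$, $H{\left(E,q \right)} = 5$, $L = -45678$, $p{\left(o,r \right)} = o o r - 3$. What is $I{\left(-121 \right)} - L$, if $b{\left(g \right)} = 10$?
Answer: $192088$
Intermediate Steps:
$p{\left(o,r \right)} = -3 + r o^{2}$ ($p{\left(o,r \right)} = o^{2} r - 3 = r o^{2} - 3 = -3 + r o^{2}$)
$I{\left(A \right)} = 10 A^{2}$
$I{\left(-121 \right)} - L = 10 \left(-121\right)^{2} - -45678 = 10 \cdot 14641 + 45678 = 146410 + 45678 = 192088$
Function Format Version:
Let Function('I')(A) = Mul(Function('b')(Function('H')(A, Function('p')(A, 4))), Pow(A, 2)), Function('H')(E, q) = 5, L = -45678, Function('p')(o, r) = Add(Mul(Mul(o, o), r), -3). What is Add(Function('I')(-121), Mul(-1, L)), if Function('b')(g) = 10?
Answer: 192088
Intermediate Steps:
Function('p')(o, r) = Add(-3, Mul(r, Pow(o, 2))) (Function('p')(o, r) = Add(Mul(Pow(o, 2), r), -3) = Add(Mul(r, Pow(o, 2)), -3) = Add(-3, Mul(r, Pow(o, 2))))
Function('I')(A) = Mul(10, Pow(A, 2))
Add(Function('I')(-121), Mul(-1, L)) = Add(Mul(10, Pow(-121, 2)), Mul(-1, -45678)) = Add(Mul(10, 14641), 45678) = Add(146410, 45678) = 192088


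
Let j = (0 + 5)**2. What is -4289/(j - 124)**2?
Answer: -4289/9801 ≈ -0.43761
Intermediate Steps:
j = 25 (j = 5**2 = 25)
-4289/(j - 124)**2 = -4289/(25 - 124)**2 = -4289/((-99)**2) = -4289/9801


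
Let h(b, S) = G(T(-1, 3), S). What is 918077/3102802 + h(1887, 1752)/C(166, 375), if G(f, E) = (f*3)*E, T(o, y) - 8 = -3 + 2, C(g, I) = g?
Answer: 57155345983/257532566 ≈ 221.93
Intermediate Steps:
T(o, y) = 7 (T(o, y) = 8 + (-3 + 2) = 8 - 1 = 7)
G(f, E) = 3*E*f (G(f, E) = (3*f)*E = 3*E*f)
h(b, S) = 21*S (h(b, S) = 3*S*7 = 21*S)
918077/3102802 + h(1887, 1752)/C(166, 375) = 918077/3102802 + (21*1752)/166 = 918077*(1/3102802) + 36792*(1/166) = 918077/3102802 + 18396/83 = 57155345983/257532566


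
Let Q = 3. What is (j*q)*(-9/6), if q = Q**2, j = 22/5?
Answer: -297/5 ≈ -59.400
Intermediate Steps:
j = 22/5 (j = 22*(1/5) = 22/5 ≈ 4.4000)
q = 9 (q = 3**2 = 9)
(j*q)*(-9/6) = ((22/5)*9)*(-9/6) = 198*(-9*1/6)/5 = (198/5)*(-3/2) = -297/5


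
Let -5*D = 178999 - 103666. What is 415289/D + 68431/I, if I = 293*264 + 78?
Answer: -17291558203/648114910 ≈ -26.680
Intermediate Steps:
I = 77430 (I = 77352 + 78 = 77430)
D = -75333/5 (D = -(178999 - 103666)/5 = -1/5*75333 = -75333/5 ≈ -15067.)
415289/D + 68431/I = 415289/(-75333/5) + 68431/77430 = 415289*(-5/75333) + 68431*(1/77430) = -2076445/75333 + 68431/77430 = -17291558203/648114910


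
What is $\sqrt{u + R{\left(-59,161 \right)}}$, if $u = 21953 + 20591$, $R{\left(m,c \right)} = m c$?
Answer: $\sqrt{33045} \approx 181.78$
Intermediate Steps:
$R{\left(m,c \right)} = c m$
$u = 42544$
$\sqrt{u + R{\left(-59,161 \right)}} = \sqrt{42544 + 161 \left(-59\right)} = \sqrt{42544 - 9499} = \sqrt{33045}$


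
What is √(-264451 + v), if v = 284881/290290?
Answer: I*√22284749300423610/290290 ≈ 514.25*I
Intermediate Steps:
v = 284881/290290 (v = 284881*(1/290290) = 284881/290290 ≈ 0.98137)
√(-264451 + v) = √(-264451 + 284881/290290) = √(-76767195909/290290) = I*√22284749300423610/290290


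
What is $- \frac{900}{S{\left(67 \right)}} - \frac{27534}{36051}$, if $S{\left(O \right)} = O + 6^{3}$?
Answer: $- \frac{13412674}{3400811} \approx -3.944$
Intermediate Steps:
$S{\left(O \right)} = 216 + O$ ($S{\left(O \right)} = O + 216 = 216 + O$)
$- \frac{900}{S{\left(67 \right)}} - \frac{27534}{36051} = - \frac{900}{216 + 67} - \frac{27534}{36051} = - \frac{900}{283} - \frac{9178}{12017} = - \frac{13412674}{3400811}$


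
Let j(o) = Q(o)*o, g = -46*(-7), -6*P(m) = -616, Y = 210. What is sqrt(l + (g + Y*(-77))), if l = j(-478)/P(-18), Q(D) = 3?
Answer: I*sqrt(376182422)/154 ≈ 125.94*I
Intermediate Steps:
P(m) = 308/3 (P(m) = -1/6*(-616) = 308/3)
g = 322
j(o) = 3*o
l = -2151/154 (l = (3*(-478))/(308/3) = -1434*3/308 = -2151/154 ≈ -13.968)
sqrt(l + (g + Y*(-77))) = sqrt(-2151/154 + (322 + 210*(-77))) = sqrt(-2151/154 + (322 - 16170)) = sqrt(-2151/154 - 15848) = sqrt(-2442743/154) = I*sqrt(376182422)/154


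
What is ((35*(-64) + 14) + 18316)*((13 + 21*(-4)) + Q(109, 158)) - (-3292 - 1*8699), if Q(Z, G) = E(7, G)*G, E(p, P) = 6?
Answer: 14122921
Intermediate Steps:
Q(Z, G) = 6*G
((35*(-64) + 14) + 18316)*((13 + 21*(-4)) + Q(109, 158)) - (-3292 - 1*8699) = ((35*(-64) + 14) + 18316)*((13 + 21*(-4)) + 6*158) - (-3292 - 1*8699) = ((-2240 + 14) + 18316)*((13 - 84) + 948) - (-3292 - 8699) = (-2226 + 18316)*(-71 + 948) - 1*(-11991) = 16090*877 + 11991 = 14110930 + 11991 = 14122921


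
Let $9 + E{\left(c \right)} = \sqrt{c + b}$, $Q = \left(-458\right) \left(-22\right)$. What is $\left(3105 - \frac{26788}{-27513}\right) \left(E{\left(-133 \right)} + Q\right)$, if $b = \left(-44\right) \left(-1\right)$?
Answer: $\frac{860271991751}{27513} + \frac{85454653 i \sqrt{89}}{27513} \approx 3.1268 \cdot 10^{7} + 29302.0 i$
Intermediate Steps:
$Q = 10076$
$b = 44$
$E{\left(c \right)} = -9 + \sqrt{44 + c}$ ($E{\left(c \right)} = -9 + \sqrt{c + 44} = -9 + \sqrt{44 + c}$)
$\left(3105 - \frac{26788}{-27513}\right) \left(E{\left(-133 \right)} + Q\right) = \left(3105 - \frac{26788}{-27513}\right) \left(\left(-9 + \sqrt{44 - 133}\right) + 10076\right) = \left(3105 - - \frac{26788}{27513}\right) \left(\left(-9 + \sqrt{-89}\right) + 10076\right) = \left(3105 + \frac{26788}{27513}\right) \left(\left(-9 + i \sqrt{89}\right) + 10076\right) = \frac{85454653 \left(10067 + i \sqrt{89}\right)}{27513} = \frac{860271991751}{27513} + \frac{85454653 i \sqrt{89}}{27513}$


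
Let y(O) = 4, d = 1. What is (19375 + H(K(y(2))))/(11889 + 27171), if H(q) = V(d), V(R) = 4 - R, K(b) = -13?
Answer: 9689/19530 ≈ 0.49611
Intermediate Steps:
H(q) = 3 (H(q) = 4 - 1*1 = 4 - 1 = 3)
(19375 + H(K(y(2))))/(11889 + 27171) = (19375 + 3)/(11889 + 27171) = 19378/39060 = 19378*(1/39060) = 9689/19530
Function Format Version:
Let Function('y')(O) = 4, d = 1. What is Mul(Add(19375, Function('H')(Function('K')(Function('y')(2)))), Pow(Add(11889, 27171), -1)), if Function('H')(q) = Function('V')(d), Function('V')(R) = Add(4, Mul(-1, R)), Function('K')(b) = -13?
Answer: Rational(9689, 19530) ≈ 0.49611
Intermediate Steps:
Function('H')(q) = 3 (Function('H')(q) = Add(4, Mul(-1, 1)) = Add(4, -1) = 3)
Mul(Add(19375, Function('H')(Function('K')(Function('y')(2)))), Pow(Add(11889, 27171), -1)) = Mul(Add(19375, 3), Pow(Add(11889, 27171), -1)) = Mul(19378, Pow(39060, -1)) = Mul(19378, Rational(1, 39060)) = Rational(9689, 19530)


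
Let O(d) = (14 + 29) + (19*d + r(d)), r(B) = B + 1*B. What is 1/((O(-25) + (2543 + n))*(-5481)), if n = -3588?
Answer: 1/8369487 ≈ 1.1948e-7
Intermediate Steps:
r(B) = 2*B (r(B) = B + B = 2*B)
O(d) = 43 + 21*d (O(d) = (14 + 29) + (19*d + 2*d) = 43 + 21*d)
1/((O(-25) + (2543 + n))*(-5481)) = 1/(((43 + 21*(-25)) + (2543 - 3588))*(-5481)) = -1/5481/((43 - 525) - 1045) = -1/5481/(-482 - 1045) = -1/5481/(-1527) = -1/1527*(-1/5481) = 1/8369487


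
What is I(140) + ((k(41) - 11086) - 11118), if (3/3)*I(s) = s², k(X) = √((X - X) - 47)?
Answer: -2604 + I*√47 ≈ -2604.0 + 6.8557*I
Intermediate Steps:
k(X) = I*√47 (k(X) = √(0 - 47) = √(-47) = I*√47)
I(s) = s²
I(140) + ((k(41) - 11086) - 11118) = 140² + ((I*√47 - 11086) - 11118) = 19600 + ((-11086 + I*√47) - 11118) = 19600 + (-22204 + I*√47) = -2604 + I*√47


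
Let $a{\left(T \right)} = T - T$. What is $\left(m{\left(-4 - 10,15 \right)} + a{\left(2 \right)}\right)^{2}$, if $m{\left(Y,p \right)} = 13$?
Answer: $169$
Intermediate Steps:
$a{\left(T \right)} = 0$
$\left(m{\left(-4 - 10,15 \right)} + a{\left(2 \right)}\right)^{2} = \left(13 + 0\right)^{2} = 13^{2} = 169$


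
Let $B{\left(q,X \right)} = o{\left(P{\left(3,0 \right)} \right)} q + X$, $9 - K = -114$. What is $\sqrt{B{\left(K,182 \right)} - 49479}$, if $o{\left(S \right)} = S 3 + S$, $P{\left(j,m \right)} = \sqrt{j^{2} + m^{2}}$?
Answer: $i \sqrt{47821} \approx 218.68 i$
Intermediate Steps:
$K = 123$ ($K = 9 - -114 = 9 + 114 = 123$)
$o{\left(S \right)} = 4 S$ ($o{\left(S \right)} = 3 S + S = 4 S$)
$B{\left(q,X \right)} = X + 12 q$ ($B{\left(q,X \right)} = 4 \sqrt{3^{2} + 0^{2}} q + X = 4 \sqrt{9 + 0} q + X = 4 \sqrt{9} q + X = 4 \cdot 3 q + X = 12 q + X = X + 12 q$)
$\sqrt{B{\left(K,182 \right)} - 49479} = \sqrt{\left(182 + 12 \cdot 123\right) - 49479} = \sqrt{\left(182 + 1476\right) - 49479} = \sqrt{1658 - 49479} = \sqrt{-47821} = i \sqrt{47821}$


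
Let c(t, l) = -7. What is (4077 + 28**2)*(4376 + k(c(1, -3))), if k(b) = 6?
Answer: 21300902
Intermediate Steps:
(4077 + 28**2)*(4376 + k(c(1, -3))) = (4077 + 28**2)*(4376 + 6) = (4077 + 784)*4382 = 4861*4382 = 21300902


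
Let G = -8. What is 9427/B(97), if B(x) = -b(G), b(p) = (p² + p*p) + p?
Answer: -9427/120 ≈ -78.558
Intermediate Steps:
b(p) = p + 2*p² (b(p) = (p² + p²) + p = 2*p² + p = p + 2*p²)
B(x) = -120 (B(x) = -(-8)*(1 + 2*(-8)) = -(-8)*(1 - 16) = -(-8)*(-15) = -1*120 = -120)
9427/B(97) = 9427/(-120) = 9427*(-1/120) = -9427/120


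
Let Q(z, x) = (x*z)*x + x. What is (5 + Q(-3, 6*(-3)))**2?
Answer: 970225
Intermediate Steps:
Q(z, x) = x + z*x**2 (Q(z, x) = z*x**2 + x = x + z*x**2)
(5 + Q(-3, 6*(-3)))**2 = (5 + (6*(-3))*(1 + (6*(-3))*(-3)))**2 = (5 - 18*(1 - 18*(-3)))**2 = (5 - 18*(1 + 54))**2 = (5 - 18*55)**2 = (5 - 990)**2 = (-985)**2 = 970225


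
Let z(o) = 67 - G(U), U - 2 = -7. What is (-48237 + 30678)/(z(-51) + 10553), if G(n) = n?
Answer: -17559/10625 ≈ -1.6526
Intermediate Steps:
U = -5 (U = 2 - 7 = -5)
z(o) = 72 (z(o) = 67 - 1*(-5) = 67 + 5 = 72)
(-48237 + 30678)/(z(-51) + 10553) = (-48237 + 30678)/(72 + 10553) = -17559/10625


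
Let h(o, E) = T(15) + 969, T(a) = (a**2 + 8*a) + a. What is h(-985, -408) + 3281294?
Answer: 3282623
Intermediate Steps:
T(a) = a**2 + 9*a
h(o, E) = 1329 (h(o, E) = 15*(9 + 15) + 969 = 15*24 + 969 = 360 + 969 = 1329)
h(-985, -408) + 3281294 = 1329 + 3281294 = 3282623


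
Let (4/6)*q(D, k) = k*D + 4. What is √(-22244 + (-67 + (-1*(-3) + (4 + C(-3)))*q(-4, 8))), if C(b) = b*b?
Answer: I*√22983 ≈ 151.6*I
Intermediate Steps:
C(b) = b²
q(D, k) = 6 + 3*D*k/2 (q(D, k) = 3*(k*D + 4)/2 = 3*(D*k + 4)/2 = 3*(4 + D*k)/2 = 6 + 3*D*k/2)
√(-22244 + (-67 + (-1*(-3) + (4 + C(-3)))*q(-4, 8))) = √(-22244 + (-67 + (-1*(-3) + (4 + (-3)²))*(6 + (3/2)*(-4)*8))) = √(-22244 + (-67 + (3 + (4 + 9))*(6 - 48))) = √(-22244 + (-67 + (3 + 13)*(-42))) = √(-22244 + (-67 + 16*(-42))) = √(-22244 + (-67 - 672)) = √(-22244 - 739) = √(-22983) = I*√22983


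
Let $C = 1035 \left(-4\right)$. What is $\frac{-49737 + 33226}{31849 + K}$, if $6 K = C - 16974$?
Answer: $- \frac{16511}{28330} \approx -0.58281$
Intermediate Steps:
$C = -4140$
$K = -3519$ ($K = \frac{-4140 - 16974}{6} = \frac{1}{6} \left(-21114\right) = -3519$)
$\frac{-49737 + 33226}{31849 + K} = \frac{-49737 + 33226}{31849 - 3519} = - \frac{16511}{28330}$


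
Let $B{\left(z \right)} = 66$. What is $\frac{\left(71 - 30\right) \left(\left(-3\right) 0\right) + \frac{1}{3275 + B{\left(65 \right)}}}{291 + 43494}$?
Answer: $\frac{1}{146285685} \approx 6.8359 \cdot 10^{-9}$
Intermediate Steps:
$\frac{\left(71 - 30\right) \left(\left(-3\right) 0\right) + \frac{1}{3275 + B{\left(65 \right)}}}{291 + 43494} = \frac{\left(71 - 30\right) \left(\left(-3\right) 0\right) + \frac{1}{3275 + 66}}{291 + 43494} = \frac{41 \cdot 0 + \frac{1}{3341}}{43785} = \left(0 + \frac{1}{3341}\right) \frac{1}{43785} = \frac{1}{3341} \cdot \frac{1}{43785} = \frac{1}{146285685}$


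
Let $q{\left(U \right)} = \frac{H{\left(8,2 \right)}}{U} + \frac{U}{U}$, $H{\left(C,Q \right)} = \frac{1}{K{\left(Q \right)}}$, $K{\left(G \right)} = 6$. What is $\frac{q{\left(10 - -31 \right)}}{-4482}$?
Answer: $- \frac{247}{1102572} \approx -0.00022402$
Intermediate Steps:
$H{\left(C,Q \right)} = \frac{1}{6}$
$q{\left(U \right)} = 1 + \frac{1}{6 U}$ ($q{\left(U \right)} = \frac{1}{6 U} + \frac{U}{U} = \frac{1}{6 U} + 1 = 1 + \frac{1}{6 U}$)
$\frac{q{\left(10 - -31 \right)}}{-4482} = \frac{\frac{1}{10 - -31} \left(\frac{1}{6} + \left(10 - -31\right)\right)}{-4482} = \frac{\frac{1}{6} + \left(10 + 31\right)}{10 + 31} \left(- \frac{1}{4482}\right) = \frac{\frac{1}{6} + 41}{41} \left(- \frac{1}{4482}\right) = \frac{1}{41} \cdot \frac{247}{6} \left(- \frac{1}{4482}\right) = \frac{247}{246} \left(- \frac{1}{4482}\right) = - \frac{247}{1102572}$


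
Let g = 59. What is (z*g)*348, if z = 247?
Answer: 5071404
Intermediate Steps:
(z*g)*348 = (247*59)*348 = 14573*348 = 5071404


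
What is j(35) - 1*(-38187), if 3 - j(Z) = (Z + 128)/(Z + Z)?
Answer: 2673137/70 ≈ 38188.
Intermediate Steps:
j(Z) = 3 - (128 + Z)/(2*Z) (j(Z) = 3 - (Z + 128)/(Z + Z) = 3 - (128 + Z)/(2*Z))
j(35) - 1*(-38187) = (5/2 - 64/35) - 1*(-38187) = (5/2 - 64*1/35) + 38187 = (5/2 - 64/35) + 38187 = 47/70 + 38187 = 2673137/70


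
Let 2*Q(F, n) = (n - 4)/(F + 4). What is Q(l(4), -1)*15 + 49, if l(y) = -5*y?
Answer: 1643/32 ≈ 51.344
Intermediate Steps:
Q(F, n) = (-4 + n)/(2*(4 + F)) (Q(F, n) = ((n - 4)/(F + 4))/2 = ((-4 + n)/(4 + F))/2 = (-4 + n)/(2*(4 + F)))
Q(l(4), -1)*15 + 49 = ((-4 - 1)/(2*(4 - 5*4)))*15 + 49 = ((1/2)*(-5)/(4 - 20))*15 + 49 = ((1/2)*(-5)/(-16))*15 + 49 = ((1/2)*(-1/16)*(-5))*15 + 49 = (5/32)*15 + 49 = 75/32 + 49 = 1643/32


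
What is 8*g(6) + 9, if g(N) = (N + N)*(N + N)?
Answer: 1161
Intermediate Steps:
g(N) = 4*N**2 (g(N) = (2*N)*(2*N) = 4*N**2)
8*g(6) + 9 = 8*(4*6**2) + 9 = 8*(4*36) + 9 = 8*144 + 9 = 1152 + 9 = 1161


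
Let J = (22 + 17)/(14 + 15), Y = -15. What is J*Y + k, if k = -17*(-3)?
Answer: 894/29 ≈ 30.828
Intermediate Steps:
k = 51
J = 39/29 ≈ 1.3448
J*Y + k = (39/29)*(-15) + 51 = -585/29 + 51 = 894/29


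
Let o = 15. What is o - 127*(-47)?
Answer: 5984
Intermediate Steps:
o - 127*(-47) = 15 - 127*(-47) = 15 + 5969 = 5984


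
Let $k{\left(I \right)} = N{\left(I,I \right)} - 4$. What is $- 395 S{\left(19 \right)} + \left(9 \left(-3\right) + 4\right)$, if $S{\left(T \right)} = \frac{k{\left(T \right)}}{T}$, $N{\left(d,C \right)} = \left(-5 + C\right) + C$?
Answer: $- \frac{11892}{19} \approx -625.89$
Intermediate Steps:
$N{\left(d,C \right)} = -5 + 2 C$
$k{\left(I \right)} = -9 + 2 I$ ($k{\left(I \right)} = \left(-5 + 2 I\right) - 4 = -9 + 2 I$)
$S{\left(T \right)} = \frac{-9 + 2 T}{T}$
$- 395 S{\left(19 \right)} + \left(9 \left(-3\right) + 4\right) = - 395 \left(2 - \frac{9}{19}\right) + \left(9 \left(-3\right) + 4\right) = - 395 \left(2 - \frac{9}{19}\right) + \left(-27 + 4\right) = - 395 \left(2 - \frac{9}{19}\right) - 23 = \left(-395\right) \frac{29}{19} - 23 = - \frac{11455}{19} - 23 = - \frac{11892}{19}$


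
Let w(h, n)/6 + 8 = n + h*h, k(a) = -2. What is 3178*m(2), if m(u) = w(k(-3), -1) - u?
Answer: -101696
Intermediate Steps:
w(h, n) = -48 + 6*n + 6*h**2 (w(h, n) = -48 + 6*(n + h*h) = -48 + 6*(n + h**2) = -48 + (6*n + 6*h**2) = -48 + 6*n + 6*h**2)
m(u) = -30 - u (m(u) = (-48 + 6*(-1) + 6*(-2)**2) - u = (-48 - 6 + 6*4) - u = (-48 - 6 + 24) - u = -30 - u)
3178*m(2) = 3178*(-30 - 1*2) = 3178*(-30 - 2) = 3178*(-32) = -101696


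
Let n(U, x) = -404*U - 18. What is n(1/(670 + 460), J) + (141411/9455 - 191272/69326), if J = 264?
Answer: -228144590907/37034469145 ≈ -6.1603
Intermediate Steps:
n(U, x) = -18 - 404*U
n(1/(670 + 460), J) + (141411/9455 - 191272/69326) = (-18 - 404/(670 + 460)) + (141411/9455 - 191272/69326) = (-18 - 404/1130) + (141411*(1/9455) - 191272*1/69326) = (-18 - 404*1/1130) + (141411/9455 - 95636/34663) = (-18 - 202/565) + 3997491113/327738665 = -10372/565 + 3997491113/327738665 = -228144590907/37034469145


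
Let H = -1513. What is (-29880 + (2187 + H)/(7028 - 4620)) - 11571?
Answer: -49906667/1204 ≈ -41451.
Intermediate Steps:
(-29880 + (2187 + H)/(7028 - 4620)) - 11571 = (-29880 + (2187 - 1513)/(7028 - 4620)) - 11571 = (-29880 + 674/2408) - 11571 = (-29880 + 674*(1/2408)) - 11571 = (-29880 + 337/1204) - 11571 = -35975183/1204 - 11571 = -49906667/1204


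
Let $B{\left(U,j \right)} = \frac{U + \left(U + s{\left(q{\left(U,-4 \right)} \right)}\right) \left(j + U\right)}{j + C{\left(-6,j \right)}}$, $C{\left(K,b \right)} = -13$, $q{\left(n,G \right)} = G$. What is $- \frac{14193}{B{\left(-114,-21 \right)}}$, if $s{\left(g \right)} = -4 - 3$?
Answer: $\frac{160854}{5407} \approx 29.749$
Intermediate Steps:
$s{\left(g \right)} = -7$ ($s{\left(g \right)} = -4 - 3 = -7$)
$B{\left(U,j \right)} = \frac{U + \left(-7 + U\right) \left(U + j\right)}{-13 + j}$ ($B{\left(U,j \right)} = \frac{U + \left(U - 7\right) \left(j + U\right)}{j - 13} = \frac{U + \left(-7 + U\right) \left(U + j\right)}{-13 + j}$)
$- \frac{14193}{B{\left(-114,-21 \right)}} = - \frac{14193}{\frac{1}{-13 - 21} \left(\left(-114\right)^{2} - -147 - -684 - -2394\right)} = - \frac{14193}{\frac{1}{-34} \left(12996 + 147 + 684 + 2394\right)} = - \frac{14193}{\left(- \frac{1}{34}\right) 16221} = - \frac{14193}{- \frac{16221}{34}} = \left(-14193\right) \left(- \frac{34}{16221}\right) = \frac{160854}{5407}$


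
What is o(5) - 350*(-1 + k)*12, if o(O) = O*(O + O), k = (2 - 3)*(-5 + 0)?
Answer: -16750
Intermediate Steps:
k = 5 (k = -1*(-5) = 5)
o(O) = 2*O² (o(O) = O*(2*O) = 2*O²)
o(5) - 350*(-1 + k)*12 = 2*5² - 350*(-1 + 5)*12 = 2*25 - 1400*12 = 50 - 350*48 = 50 - 16800 = -16750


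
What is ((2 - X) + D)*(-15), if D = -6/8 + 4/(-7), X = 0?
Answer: -285/28 ≈ -10.179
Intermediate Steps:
D = -37/28 (D = -6*⅛ + 4*(-⅐) = -¾ - 4/7 = -37/28 ≈ -1.3214)
((2 - X) + D)*(-15) = ((2 - 1*0) - 37/28)*(-15) = ((2 + 0) - 37/28)*(-15) = (2 - 37/28)*(-15) = (19/28)*(-15) = -285/28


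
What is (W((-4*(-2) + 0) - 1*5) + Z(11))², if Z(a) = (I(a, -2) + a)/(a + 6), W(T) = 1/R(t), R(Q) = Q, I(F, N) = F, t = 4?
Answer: 11025/4624 ≈ 2.3843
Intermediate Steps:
W(T) = ¼ (W(T) = 1/4 = ¼)
Z(a) = 2*a/(6 + a) (Z(a) = (a + a)/(a + 6) = (2*a)/(6 + a) = 2*a/(6 + a))
(W((-4*(-2) + 0) - 1*5) + Z(11))² = (¼ + 2*11/(6 + 11))² = (¼ + 2*11/17)² = (¼ + 2*11*(1/17))² = (¼ + 22/17)² = (105/68)² = 11025/4624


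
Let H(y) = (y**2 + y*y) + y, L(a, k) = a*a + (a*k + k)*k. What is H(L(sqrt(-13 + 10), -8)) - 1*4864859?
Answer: -4881932 + 15680*I*sqrt(3) ≈ -4.8819e+6 + 27159.0*I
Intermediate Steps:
L(a, k) = a**2 + k*(k + a*k) (L(a, k) = a**2 + (k + a*k)*k = a**2 + k*(k + a*k))
H(y) = y + 2*y**2 (H(y) = (y**2 + y**2) + y = 2*y**2 + y = y + 2*y**2)
H(L(sqrt(-13 + 10), -8)) - 1*4864859 = ((sqrt(-13 + 10))**2 + (-8)**2 + sqrt(-13 + 10)*(-8)**2)*(1 + 2*((sqrt(-13 + 10))**2 + (-8)**2 + sqrt(-13 + 10)*(-8)**2)) - 1*4864859 = ((sqrt(-3))**2 + 64 + sqrt(-3)*64)*(1 + 2*((sqrt(-3))**2 + 64 + sqrt(-3)*64)) - 4864859 = ((I*sqrt(3))**2 + 64 + (I*sqrt(3))*64)*(1 + 2*((I*sqrt(3))**2 + 64 + (I*sqrt(3))*64)) - 4864859 = (-3 + 64 + 64*I*sqrt(3))*(1 + 2*(-3 + 64 + 64*I*sqrt(3))) - 4864859 = (61 + 64*I*sqrt(3))*(1 + 2*(61 + 64*I*sqrt(3))) - 4864859 = (61 + 64*I*sqrt(3))*(1 + (122 + 128*I*sqrt(3))) - 4864859 = (61 + 64*I*sqrt(3))*(123 + 128*I*sqrt(3)) - 4864859 = -4864859 + (61 + 64*I*sqrt(3))*(123 + 128*I*sqrt(3))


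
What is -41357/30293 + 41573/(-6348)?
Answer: -1521905125/192299964 ≈ -7.9142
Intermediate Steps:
-41357/30293 + 41573/(-6348) = -41357*1/30293 + 41573*(-1/6348) = -41357/30293 - 41573/6348 = -1521905125/192299964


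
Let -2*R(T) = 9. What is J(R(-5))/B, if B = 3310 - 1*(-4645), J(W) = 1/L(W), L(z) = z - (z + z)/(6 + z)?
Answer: 2/23865 ≈ 8.3805e-5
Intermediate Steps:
L(z) = z - 2*z/(6 + z)
R(T) = -9/2 (R(T) = -½*9 = -9/2)
J(W) = (6 + W)/(W*(4 + W)) (J(W) = 1/(W*(4 + W)/(6 + W)) = (6 + W)/(W*(4 + W)))
B = 7955 (B = 3310 + 4645 = 7955)
J(R(-5))/B = ((6 - 9/2)/((-9/2)*(4 - 9/2)))/7955 = -2/9*3/2/(-½)*(1/7955) = -2/9*(-2)*3/2*(1/7955) = (⅔)*(1/7955) = 2/23865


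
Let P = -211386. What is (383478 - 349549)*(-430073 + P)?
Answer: -21764062411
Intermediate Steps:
(383478 - 349549)*(-430073 + P) = (383478 - 349549)*(-430073 - 211386) = 33929*(-641459) = -21764062411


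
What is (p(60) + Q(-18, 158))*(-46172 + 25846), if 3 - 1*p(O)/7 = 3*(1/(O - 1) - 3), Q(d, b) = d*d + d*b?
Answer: 2921760870/59 ≈ 4.9521e+7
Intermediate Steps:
Q(d, b) = d**2 + b*d
p(O) = 84 - 21/(-1 + O) (p(O) = 21 - 21*(1/(O - 1) - 3) = 21 - 21*(1/(-1 + O) - 3) = 21 - 21*(-3 + 1/(-1 + O)) = 21 - 7*(-9 + 3/(-1 + O)) = 21 + (63 - 21/(-1 + O)) = 84 - 21/(-1 + O))
(p(60) + Q(-18, 158))*(-46172 + 25846) = (21*(-5 + 4*60)/(-1 + 60) - 18*(158 - 18))*(-46172 + 25846) = (21*(-5 + 240)/59 - 18*140)*(-20326) = (21*(1/59)*235 - 2520)*(-20326) = (4935/59 - 2520)*(-20326) = -143745/59*(-20326) = 2921760870/59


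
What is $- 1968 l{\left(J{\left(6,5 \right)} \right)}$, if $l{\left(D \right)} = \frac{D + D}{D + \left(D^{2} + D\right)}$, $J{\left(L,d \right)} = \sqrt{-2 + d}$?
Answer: $-7872 + 3936 \sqrt{3} \approx -1054.6$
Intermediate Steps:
$l{\left(D \right)} = \frac{2 D}{D^{2} + 2 D}$ ($l{\left(D \right)} = \frac{2 D}{D + \left(D + D^{2}\right)} = \frac{2 D}{D^{2} + 2 D}$)
$- 1968 l{\left(J{\left(6,5 \right)} \right)} = - 1968 \frac{2}{2 + \sqrt{-2 + 5}} = - 1968 \frac{2}{2 + \sqrt{3}} = - \frac{3936}{2 + \sqrt{3}}$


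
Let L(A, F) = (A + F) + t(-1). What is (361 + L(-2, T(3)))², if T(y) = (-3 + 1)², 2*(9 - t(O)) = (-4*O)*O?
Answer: 139876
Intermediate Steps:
t(O) = 9 + 2*O² (t(O) = 9 - (-4*O)*O/2 = 9 - (-2)*O² = 9 + 2*O²)
T(y) = 4 (T(y) = (-2)² = 4)
L(A, F) = 11 + A + F (L(A, F) = (A + F) + (9 + 2*(-1)²) = (A + F) + (9 + 2*1) = (A + F) + (9 + 2) = (A + F) + 11 = 11 + A + F)
(361 + L(-2, T(3)))² = (361 + (11 - 2 + 4))² = (361 + 13)² = 374² = 139876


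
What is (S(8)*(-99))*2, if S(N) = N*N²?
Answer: -101376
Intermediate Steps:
S(N) = N³
(S(8)*(-99))*2 = (8³*(-99))*2 = (512*(-99))*2 = -50688*2 = -101376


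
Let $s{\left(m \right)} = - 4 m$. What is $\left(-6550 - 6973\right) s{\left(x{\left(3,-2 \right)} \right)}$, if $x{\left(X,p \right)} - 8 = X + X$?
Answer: $757288$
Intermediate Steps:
$x{\left(X,p \right)} = 8 + 2 X$ ($x{\left(X,p \right)} = 8 + \left(X + X\right) = 8 + 2 X$)
$\left(-6550 - 6973\right) s{\left(x{\left(3,-2 \right)} \right)} = \left(-6550 - 6973\right) \left(- 4 \left(8 + 2 \cdot 3\right)\right) = - 13523 \left(- 4 \left(8 + 6\right)\right) = - 13523 \left(\left(-4\right) 14\right) = \left(-13523\right) \left(-56\right) = 757288$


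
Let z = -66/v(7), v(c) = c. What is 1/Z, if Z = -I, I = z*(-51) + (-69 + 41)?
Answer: -7/3170 ≈ -0.0022082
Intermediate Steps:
z = -66/7 ≈ -9.4286
I = 3170/7 (I = -66/7*(-51) + (-69 + 41) = 3366/7 - 28 = 3170/7 ≈ 452.86)
Z = -3170/7 (Z = -1*3170/7 = -3170/7 ≈ -452.86)
1/Z = 1/(-3170/7) = -7/3170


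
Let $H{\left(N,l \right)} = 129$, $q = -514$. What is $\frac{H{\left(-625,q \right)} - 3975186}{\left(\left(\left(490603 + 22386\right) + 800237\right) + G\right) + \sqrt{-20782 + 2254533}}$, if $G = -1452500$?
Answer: $\frac{553622088618}{19395013325} + \frac{3975057 \sqrt{2233751}}{19395013325} \approx 28.851$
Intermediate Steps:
$\frac{H{\left(-625,q \right)} - 3975186}{\left(\left(\left(490603 + 22386\right) + 800237\right) + G\right) + \sqrt{-20782 + 2254533}} = \frac{129 - 3975186}{\left(\left(\left(490603 + 22386\right) + 800237\right) - 1452500\right) + \sqrt{-20782 + 2254533}} = - \frac{3975057}{\left(\left(512989 + 800237\right) - 1452500\right) + \sqrt{2233751}} = - \frac{3975057}{\left(1313226 - 1452500\right) + \sqrt{2233751}} = - \frac{3975057}{-139274 + \sqrt{2233751}}$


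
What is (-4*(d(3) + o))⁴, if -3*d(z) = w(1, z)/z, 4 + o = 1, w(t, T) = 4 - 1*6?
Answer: 100000000/6561 ≈ 15242.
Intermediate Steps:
w(t, T) = -2 (w(t, T) = 4 - 6 = -2)
o = -3 (o = -4 + 1 = -3)
d(z) = 2/(3*z) (d(z) = -(-2)/(3*z) = 2/(3*z))
(-4*(d(3) + o))⁴ = (-4*((⅔)/3 - 3))⁴ = (-4*((⅔)*(⅓) - 3))⁴ = (-4*(2/9 - 3))⁴ = (-4*(-25/9))⁴ = (100/9)⁴ = 100000000/6561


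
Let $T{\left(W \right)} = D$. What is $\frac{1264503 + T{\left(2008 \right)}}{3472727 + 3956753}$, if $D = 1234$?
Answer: $\frac{1265737}{7429480} \approx 0.17037$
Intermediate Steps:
$T{\left(W \right)} = 1234$
$\frac{1264503 + T{\left(2008 \right)}}{3472727 + 3956753} = \frac{1264503 + 1234}{3472727 + 3956753} = \frac{1265737}{7429480}$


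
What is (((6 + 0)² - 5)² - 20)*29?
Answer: 27289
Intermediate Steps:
(((6 + 0)² - 5)² - 20)*29 = ((6² - 5)² - 20)*29 = ((36 - 5)² - 20)*29 = (31² - 20)*29 = (961 - 20)*29 = 941*29 = 27289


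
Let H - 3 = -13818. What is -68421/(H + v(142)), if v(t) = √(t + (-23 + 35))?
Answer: 945236115/190854071 + 68421*√154/190854071 ≈ 4.9571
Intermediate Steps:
v(t) = √(12 + t) (v(t) = √(t + 12) = √(12 + t))
H = -13815 (H = 3 - 13818 = -13815)
-68421/(H + v(142)) = -68421/(-13815 + √(12 + 142)) = -68421/(-13815 + √154)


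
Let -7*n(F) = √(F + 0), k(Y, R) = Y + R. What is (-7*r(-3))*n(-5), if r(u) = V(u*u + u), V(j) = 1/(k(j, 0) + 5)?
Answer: I*√5/11 ≈ 0.20328*I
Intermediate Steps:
k(Y, R) = R + Y
V(j) = 1/(5 + j) (V(j) = 1/((0 + j) + 5) = 1/(j + 5) = 1/(5 + j))
r(u) = 1/(5 + u + u²) (r(u) = 1/(5 + (u*u + u)) = 1/(5 + (u² + u)) = 1/(5 + (u + u²)) = 1/(5 + u + u²))
n(F) = -√F/7 (n(F) = -√(F + 0)/7 = -√F/7)
(-7*r(-3))*n(-5) = (-7/(5 - 3*(1 - 3)))*(-I*√5/7) = (-7/(5 - 3*(-2)))*(-I*√5/7) = (-7/(5 + 6))*(-I*√5/7) = (-7/11)*(-I*√5/7) = (-7*1/11)*(-I*√5/7) = -(-1)*I*√5/11 = I*√5/11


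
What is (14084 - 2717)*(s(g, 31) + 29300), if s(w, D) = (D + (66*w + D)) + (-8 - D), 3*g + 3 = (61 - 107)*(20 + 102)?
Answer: -1070850969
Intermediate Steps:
g = -5615/3 (g = -1 + ((61 - 107)*(20 + 102))/3 = -1 + (-46*122)/3 = -1 + (⅓)*(-5612) = -1 - 5612/3 = -5615/3 ≈ -1871.7)
s(w, D) = -8 + D + 66*w (s(w, D) = (D + (D + 66*w)) + (-8 - D) = (2*D + 66*w) + (-8 - D) = -8 + D + 66*w)
(14084 - 2717)*(s(g, 31) + 29300) = (14084 - 2717)*((-8 + 31 + 66*(-5615/3)) + 29300) = 11367*((-8 + 31 - 123530) + 29300) = 11367*(-123507 + 29300) = 11367*(-94207) = -1070850969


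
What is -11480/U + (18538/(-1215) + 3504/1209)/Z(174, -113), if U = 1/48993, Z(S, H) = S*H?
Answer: -2707415692252775953/4813699995 ≈ -5.6244e+8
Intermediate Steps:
Z(S, H) = H*S
U = 1/48993 ≈ 2.0411e-5
-11480/U + (18538/(-1215) + 3504/1209)/Z(174, -113) = -11480/1/48993 + (18538/(-1215) + 3504/1209)/((-113*174)) = -11480*48993 + (18538*(-1/1215) + 3504*(1/1209))/(-19662) = -562439640 + (-18538/1215 + 1168/403)*(-1/19662) = -562439640 - 6051694/489645*(-1/19662) = -562439640 + 3025847/4813699995 = -2707415692252775953/4813699995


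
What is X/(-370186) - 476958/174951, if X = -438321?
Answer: -33292825639/21588136962 ≈ -1.5422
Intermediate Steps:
X/(-370186) - 476958/174951 = -438321/(-370186) - 476958/174951 = -438321*(-1/370186) - 476958*1/174951 = 438321/370186 - 158986/58317 = -33292825639/21588136962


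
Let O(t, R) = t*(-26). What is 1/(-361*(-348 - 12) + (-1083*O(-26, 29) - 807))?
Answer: -1/602955 ≈ -1.6585e-6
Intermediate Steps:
O(t, R) = -26*t
1/(-361*(-348 - 12) + (-1083*O(-26, 29) - 807)) = 1/(-361*(-348 - 12) + (-(-28158)*(-26) - 807)) = 1/(-361*(-360) + (-1083*676 - 807)) = 1/(129960 + (-732108 - 807)) = 1/(129960 - 732915) = 1/(-602955) = -1/602955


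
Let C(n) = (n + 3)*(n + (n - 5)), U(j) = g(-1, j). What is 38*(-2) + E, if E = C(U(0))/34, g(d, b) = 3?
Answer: -1289/17 ≈ -75.823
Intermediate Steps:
U(j) = 3
C(n) = (-5 + 2*n)*(3 + n) (C(n) = (3 + n)*(n + (-5 + n)) = (3 + n)*(-5 + 2*n) = (-5 + 2*n)*(3 + n))
E = 3/17 (E = (-15 + 3 + 2*3**2)/34 = (-15 + 3 + 2*9)*(1/34) = (-15 + 3 + 18)*(1/34) = 6*(1/34) = 3/17 ≈ 0.17647)
38*(-2) + E = 38*(-2) + 3/17 = -76 + 3/17 = -1289/17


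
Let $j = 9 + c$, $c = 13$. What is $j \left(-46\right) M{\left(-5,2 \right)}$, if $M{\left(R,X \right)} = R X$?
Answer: $10120$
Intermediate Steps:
$j = 22$ ($j = 9 + 13 = 22$)
$j \left(-46\right) M{\left(-5,2 \right)} = 22 \left(-46\right) \left(\left(-5\right) 2\right) = \left(-1012\right) \left(-10\right) = 10120$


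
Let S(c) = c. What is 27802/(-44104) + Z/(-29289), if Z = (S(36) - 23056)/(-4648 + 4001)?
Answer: -263931350723/417885025116 ≈ -0.63159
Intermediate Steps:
Z = 23020/647 (Z = (36 - 23056)/(-4648 + 4001) = -23020/(-647) = -23020*(-1/647) = 23020/647 ≈ 35.580)
27802/(-44104) + Z/(-29289) = 27802/(-44104) + (23020/647)/(-29289) = 27802*(-1/44104) + (23020/647)*(-1/29289) = -13901/22052 - 23020/18949983 = -263931350723/417885025116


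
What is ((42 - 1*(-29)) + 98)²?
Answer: 28561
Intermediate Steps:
((42 - 1*(-29)) + 98)² = ((42 + 29) + 98)² = (71 + 98)² = 169² = 28561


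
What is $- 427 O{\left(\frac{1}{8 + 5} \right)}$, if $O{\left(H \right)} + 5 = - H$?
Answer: $\frac{28182}{13} \approx 2167.8$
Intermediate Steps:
$O{\left(H \right)} = -5 - H$
$- 427 O{\left(\frac{1}{8 + 5} \right)} = - 427 \left(-5 - \frac{1}{8 + 5}\right) = - 427 \left(-5 - \frac{1}{13}\right) = \left(-427\right) \left(- \frac{66}{13}\right) = \frac{28182}{13}$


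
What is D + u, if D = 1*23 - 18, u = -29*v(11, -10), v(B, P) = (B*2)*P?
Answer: 6385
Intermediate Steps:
v(B, P) = 2*B*P (v(B, P) = (2*B)*P = 2*B*P)
u = 6380 (u = -58*11*(-10) = -29*(-220) = 6380)
D = 5 (D = 23 - 18 = 5)
D + u = 5 + 6380 = 6385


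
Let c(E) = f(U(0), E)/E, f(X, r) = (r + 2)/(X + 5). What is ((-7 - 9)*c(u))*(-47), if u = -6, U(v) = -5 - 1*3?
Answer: -1504/9 ≈ -167.11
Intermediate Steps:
U(v) = -8 (U(v) = -5 - 3 = -8)
f(X, r) = (2 + r)/(5 + X)
c(E) = (-⅔ - E/3)/E (c(E) = ((2 + E)/(5 - 8))/E = ((2 + E)/(-3))/E = (-(2 + E)/3)/E = (-⅔ - E/3)/E)
((-7 - 9)*c(u))*(-47) = ((-7 - 9)*((⅓)*(-2 - 1*(-6))/(-6)))*(-47) = -16*(-1)*(-2 + 6)/(3*6)*(-47) = -16*(-1)*4/(3*6)*(-47) = -16*(-2/9)*(-47) = (32/9)*(-47) = -1504/9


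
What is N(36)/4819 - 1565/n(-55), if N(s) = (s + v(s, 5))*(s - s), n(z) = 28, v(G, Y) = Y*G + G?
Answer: -1565/28 ≈ -55.893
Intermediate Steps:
v(G, Y) = G + G*Y (v(G, Y) = G*Y + G = G + G*Y)
N(s) = 0 (N(s) = (s + s*(1 + 5))*(s - s) = (s + s*6)*0 = (s + 6*s)*0 = (7*s)*0 = 0)
N(36)/4819 - 1565/n(-55) = 0/4819 - 1565/28 = 0*(1/4819) - 1565*1/28 = 0 - 1565/28 = -1565/28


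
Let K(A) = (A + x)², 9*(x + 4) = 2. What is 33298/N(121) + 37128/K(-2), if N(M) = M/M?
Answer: 894665/26 ≈ 34410.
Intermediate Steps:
x = -34/9 (x = -4 + (⅑)*2 = -4 + 2/9 = -34/9 ≈ -3.7778)
K(A) = (-34/9 + A)² (K(A) = (A - 34/9)² = (-34/9 + A)²)
N(M) = 1
33298/N(121) + 37128/K(-2) = 33298/1 + 37128/(((-34 + 9*(-2))²/81)) = 33298*1 + 37128/(((-34 - 18)²/81)) = 33298 + 37128/(((1/81)*(-52)²)) = 33298 + 37128/(((1/81)*2704)) = 33298 + 37128/(2704/81) = 33298 + 37128*(81/2704) = 33298 + 28917/26 = 894665/26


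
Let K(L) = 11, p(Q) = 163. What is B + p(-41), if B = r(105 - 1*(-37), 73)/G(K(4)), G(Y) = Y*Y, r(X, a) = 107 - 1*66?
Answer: 19764/121 ≈ 163.34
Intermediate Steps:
r(X, a) = 41 (r(X, a) = 107 - 66 = 41)
G(Y) = Y²
B = 41/121 (B = 41/(11²) = 41/121 ≈ 0.33884)
B + p(-41) = 41/121 + 163 = 19764/121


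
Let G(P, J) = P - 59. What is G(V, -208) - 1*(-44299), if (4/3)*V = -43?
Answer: 176831/4 ≈ 44208.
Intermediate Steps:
V = -129/4 (V = (3/4)*(-43) = -129/4 ≈ -32.250)
G(P, J) = -59 + P
G(V, -208) - 1*(-44299) = (-59 - 129/4) - 1*(-44299) = -365/4 + 44299 = 176831/4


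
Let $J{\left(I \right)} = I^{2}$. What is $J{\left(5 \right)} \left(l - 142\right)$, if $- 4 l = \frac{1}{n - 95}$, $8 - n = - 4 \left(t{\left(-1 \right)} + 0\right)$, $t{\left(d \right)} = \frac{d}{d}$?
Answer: $- \frac{1178575}{332} \approx -3549.9$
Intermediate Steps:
$t{\left(d \right)} = 1$
$n = 12$ ($n = 8 - - 4 \left(1 + 0\right) = 8 - \left(-4\right) 1 = 8 - -4 = 8 + 4 = 12$)
$l = \frac{1}{332}$ ($l = - \frac{1}{4 \left(12 - 95\right)} = - \frac{1}{4 \left(-83\right)} = \left(- \frac{1}{4}\right) \left(- \frac{1}{83}\right) = \frac{1}{332} \approx 0.003012$)
$J{\left(5 \right)} \left(l - 142\right) = 5^{2} \left(\frac{1}{332} - 142\right) = 25 \left(- \frac{47143}{332}\right) = - \frac{1178575}{332}$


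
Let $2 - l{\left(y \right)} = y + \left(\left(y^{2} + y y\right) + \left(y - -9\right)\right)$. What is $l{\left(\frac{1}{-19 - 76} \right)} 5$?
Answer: $- \frac{62987}{1805} \approx -34.896$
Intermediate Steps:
$l{\left(y \right)} = -7 - 2 y - 2 y^{2}$ ($l{\left(y \right)} = 2 - \left(y + \left(\left(y^{2} + y y\right) + \left(y - -9\right)\right)\right) = 2 - \left(y + \left(\left(y^{2} + y^{2}\right) + \left(y + 9\right)\right)\right) = 2 - \left(y + \left(2 y^{2} + \left(9 + y\right)\right)\right) = 2 - \left(y + \left(9 + y + 2 y^{2}\right)\right) = 2 - \left(9 + 2 y + 2 y^{2}\right) = -7 - 2 y - 2 y^{2}$)
$l{\left(\frac{1}{-19 - 76} \right)} 5 = \left(-7 - \frac{2}{-19 - 76} - 2 \left(\frac{1}{-19 - 76}\right)^{2}\right) 5 = \left(-7 - \frac{2}{-95} - 2 \left(\frac{1}{-95}\right)^{2}\right) 5 = \left(-7 - - \frac{2}{95} - 2 \left(- \frac{1}{95}\right)^{2}\right) 5 = \left(-7 + \frac{2}{95} - \frac{2}{9025}\right) 5 = \left(- \frac{62987}{9025}\right) 5 = - \frac{62987}{1805}$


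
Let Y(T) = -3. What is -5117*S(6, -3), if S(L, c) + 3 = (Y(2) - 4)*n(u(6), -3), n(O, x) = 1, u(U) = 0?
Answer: 51170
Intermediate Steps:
S(L, c) = -10 (S(L, c) = -3 + (-3 - 4)*1 = -3 - 7*1 = -3 - 7 = -10)
-5117*S(6, -3) = -5117*(-10) = 51170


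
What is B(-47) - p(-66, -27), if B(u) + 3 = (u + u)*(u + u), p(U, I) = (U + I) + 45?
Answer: 8881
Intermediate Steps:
p(U, I) = 45 + I + U (p(U, I) = (I + U) + 45 = 45 + I + U)
B(u) = -3 + 4*u**2 (B(u) = -3 + (u + u)*(u + u) = -3 + (2*u)*(2*u) = -3 + 4*u**2)
B(-47) - p(-66, -27) = (-3 + 4*(-47)**2) - (45 - 27 - 66) = (-3 + 4*2209) - 1*(-48) = (-3 + 8836) + 48 = 8833 + 48 = 8881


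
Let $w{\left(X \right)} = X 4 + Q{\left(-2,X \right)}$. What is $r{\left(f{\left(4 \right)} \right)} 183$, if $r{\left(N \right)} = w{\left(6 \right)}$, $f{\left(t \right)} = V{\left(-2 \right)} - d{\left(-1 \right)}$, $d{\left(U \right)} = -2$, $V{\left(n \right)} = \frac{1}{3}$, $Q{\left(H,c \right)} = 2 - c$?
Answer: $3660$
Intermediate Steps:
$V{\left(n \right)} = \frac{1}{3}$
$w{\left(X \right)} = 2 + 3 X$ ($w{\left(X \right)} = X 4 - \left(-2 + X\right) = 4 X - \left(-2 + X\right) = 2 + 3 X$)
$f{\left(t \right)} = \frac{7}{3}$ ($f{\left(t \right)} = \frac{1}{3} - -2 = \frac{1}{3} + 2 = \frac{7}{3}$)
$r{\left(N \right)} = 20$ ($r{\left(N \right)} = 2 + 3 \cdot 6 = 2 + 18 = 20$)
$r{\left(f{\left(4 \right)} \right)} 183 = 20 \cdot 183 = 3660$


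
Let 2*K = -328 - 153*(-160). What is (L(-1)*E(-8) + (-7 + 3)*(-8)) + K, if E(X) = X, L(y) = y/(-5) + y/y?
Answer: 60492/5 ≈ 12098.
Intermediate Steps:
L(y) = 1 - y/5 (L(y) = y*(-⅕) + 1 = -y/5 + 1 = 1 - y/5)
K = 12076 (K = (-328 - 153*(-160))/2 = (-328 + 24480)/2 = (½)*24152 = 12076)
(L(-1)*E(-8) + (-7 + 3)*(-8)) + K = ((1 - ⅕*(-1))*(-8) + (-7 + 3)*(-8)) + 12076 = ((1 + ⅕)*(-8) - 4*(-8)) + 12076 = ((6/5)*(-8) + 32) + 12076 = (-48/5 + 32) + 12076 = 112/5 + 12076 = 60492/5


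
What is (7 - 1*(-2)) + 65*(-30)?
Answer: -1941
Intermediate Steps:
(7 - 1*(-2)) + 65*(-30) = (7 + 2) - 1950 = 9 - 1950 = -1941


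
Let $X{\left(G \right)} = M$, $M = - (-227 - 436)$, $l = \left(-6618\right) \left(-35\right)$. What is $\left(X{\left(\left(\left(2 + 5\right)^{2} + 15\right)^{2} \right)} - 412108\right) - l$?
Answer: $-643075$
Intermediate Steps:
$l = 231630$
$M = 663$ ($M = \left(-1\right) \left(-663\right) = 663$)
$X{\left(G \right)} = 663$
$\left(X{\left(\left(\left(2 + 5\right)^{2} + 15\right)^{2} \right)} - 412108\right) - l = \left(663 - 412108\right) - 231630 = -411445 - 231630 = -643075$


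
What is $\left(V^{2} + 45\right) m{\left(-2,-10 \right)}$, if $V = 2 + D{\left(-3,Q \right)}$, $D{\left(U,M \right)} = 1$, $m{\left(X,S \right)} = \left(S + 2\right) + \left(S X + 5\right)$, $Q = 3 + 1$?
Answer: $918$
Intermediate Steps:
$Q = 4$
$m{\left(X,S \right)} = 7 + S + S X$ ($m{\left(X,S \right)} = \left(2 + S\right) + \left(5 + S X\right) = 7 + S + S X$)
$V = 3$ ($V = 2 + 1 = 3$)
$\left(V^{2} + 45\right) m{\left(-2,-10 \right)} = \left(3^{2} + 45\right) \left(7 - 10 - -20\right) = \left(9 + 45\right) \left(7 - 10 + 20\right) = 54 \cdot 17 = 918$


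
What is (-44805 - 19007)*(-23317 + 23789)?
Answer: -30119264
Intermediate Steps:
(-44805 - 19007)*(-23317 + 23789) = -63812*472 = -30119264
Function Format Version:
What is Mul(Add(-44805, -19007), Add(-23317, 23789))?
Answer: -30119264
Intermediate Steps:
Mul(Add(-44805, -19007), Add(-23317, 23789)) = Mul(-63812, 472) = -30119264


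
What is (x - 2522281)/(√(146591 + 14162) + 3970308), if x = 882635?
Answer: -6509899630968/15763345454111 + 1639646*√160753/15763345454111 ≈ -0.41294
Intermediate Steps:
(x - 2522281)/(√(146591 + 14162) + 3970308) = (882635 - 2522281)/(√(146591 + 14162) + 3970308) = -1639646/(√160753 + 3970308) = -1639646/(3970308 + √160753)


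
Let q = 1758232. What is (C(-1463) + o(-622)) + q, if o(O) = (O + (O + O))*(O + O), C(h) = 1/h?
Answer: 5968361167/1463 ≈ 4.0795e+6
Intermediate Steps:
o(O) = 6*O² (o(O) = (O + 2*O)*(2*O) = (3*O)*(2*O) = 6*O²)
(C(-1463) + o(-622)) + q = (1/(-1463) + 6*(-622)²) + 1758232 = (-1/1463 + 6*386884) + 1758232 = (-1/1463 + 2321304) + 1758232 = 3396067751/1463 + 1758232 = 5968361167/1463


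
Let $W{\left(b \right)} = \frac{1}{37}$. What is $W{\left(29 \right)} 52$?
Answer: $\frac{52}{37} \approx 1.4054$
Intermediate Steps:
$W{\left(b \right)} = \frac{1}{37}$
$W{\left(29 \right)} 52 = \frac{1}{37} \cdot 52 = \frac{52}{37}$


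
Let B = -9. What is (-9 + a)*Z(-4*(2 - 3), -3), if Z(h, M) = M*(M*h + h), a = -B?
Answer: 0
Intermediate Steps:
a = 9 (a = -1*(-9) = 9)
Z(h, M) = M*(h + M*h)
(-9 + a)*Z(-4*(2 - 3), -3) = (-9 + 9)*(-3*(-4*(2 - 3))*(1 - 3)) = 0*(-3*(-4*(-1))*(-2)) = 0*(-3*4*(-2)) = 0*24 = 0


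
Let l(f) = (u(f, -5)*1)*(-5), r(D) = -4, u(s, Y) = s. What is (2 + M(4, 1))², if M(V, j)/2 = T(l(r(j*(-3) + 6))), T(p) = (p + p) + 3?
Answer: 7744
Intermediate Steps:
l(f) = -5*f (l(f) = (f*1)*(-5) = f*(-5) = -5*f)
T(p) = 3 + 2*p (T(p) = 2*p + 3 = 3 + 2*p)
M(V, j) = 86 (M(V, j) = 2*(3 + 2*(-5*(-4))) = 2*(3 + 2*20) = 2*(3 + 40) = 2*43 = 86)
(2 + M(4, 1))² = (2 + 86)² = 88² = 7744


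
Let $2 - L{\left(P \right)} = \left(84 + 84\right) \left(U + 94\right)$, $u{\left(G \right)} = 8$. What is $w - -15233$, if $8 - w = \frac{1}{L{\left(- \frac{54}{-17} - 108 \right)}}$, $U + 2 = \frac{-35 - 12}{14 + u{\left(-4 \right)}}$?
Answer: $\frac{2530707097}{166046} \approx 15241.0$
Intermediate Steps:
$U = - \frac{91}{22}$ ($U = -2 + \frac{-35 - 12}{14 + 8} = -2 - \frac{47}{22} = - \frac{91}{22} \approx -4.1364$)
$L{\left(P \right)} = - \frac{166046}{11}$ ($L{\left(P \right)} = 2 - \left(84 + 84\right) \left(- \frac{91}{22} + 94\right) = 2 - 168 \cdot \frac{1977}{22} = 2 - \frac{166068}{11} = - \frac{166046}{11}$)
$w = \frac{1328379}{166046}$ ($w = 8 - \frac{1}{- \frac{166046}{11}} = 8 - - \frac{11}{166046} = 8 + \frac{11}{166046} = \frac{1328379}{166046} \approx 8.0001$)
$w - -15233 = \frac{1328379}{166046} - -15233 = \frac{1328379}{166046} + 15233 = \frac{2530707097}{166046}$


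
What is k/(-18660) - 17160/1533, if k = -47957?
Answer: -82229173/9535260 ≈ -8.6237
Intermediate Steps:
k/(-18660) - 17160/1533 = -47957/(-18660) - 17160/1533 = -47957*(-1/18660) - 17160*1/1533 = 47957/18660 - 5720/511 = -82229173/9535260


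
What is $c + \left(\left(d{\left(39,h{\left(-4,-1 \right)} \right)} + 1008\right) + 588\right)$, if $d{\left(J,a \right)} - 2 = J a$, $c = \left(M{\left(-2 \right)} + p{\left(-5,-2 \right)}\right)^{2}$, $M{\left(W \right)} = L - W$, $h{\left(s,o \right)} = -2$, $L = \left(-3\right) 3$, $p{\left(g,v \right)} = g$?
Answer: $1664$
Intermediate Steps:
$L = -9$
$M{\left(W \right)} = -9 - W$
$c = 144$ ($c = \left(\left(-9 - -2\right) - 5\right)^{2} = \left(\left(-9 + 2\right) - 5\right)^{2} = \left(-7 - 5\right)^{2} = \left(-12\right)^{2} = 144$)
$d{\left(J,a \right)} = 2 + J a$
$c + \left(\left(d{\left(39,h{\left(-4,-1 \right)} \right)} + 1008\right) + 588\right) = 144 + \left(\left(\left(2 + 39 \left(-2\right)\right) + 1008\right) + 588\right) = 144 + \left(\left(\left(2 - 78\right) + 1008\right) + 588\right) = 144 + \left(\left(-76 + 1008\right) + 588\right) = 144 + \left(932 + 588\right) = 144 + 1520 = 1664$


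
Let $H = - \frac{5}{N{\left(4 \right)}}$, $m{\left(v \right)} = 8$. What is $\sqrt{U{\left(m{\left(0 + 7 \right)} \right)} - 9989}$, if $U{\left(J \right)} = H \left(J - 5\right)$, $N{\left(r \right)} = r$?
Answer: $\frac{i \sqrt{39971}}{2} \approx 99.964 i$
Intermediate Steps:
$H = - \frac{5}{4} \approx -1.25$
$U{\left(J \right)} = \frac{25}{4} - \frac{5 J}{4}$ ($U{\left(J \right)} = - \frac{5 \left(J - 5\right)}{4} = - \frac{5 \left(-5 + J\right)}{4} = \frac{25}{4} - \frac{5 J}{4}$)
$\sqrt{U{\left(m{\left(0 + 7 \right)} \right)} - 9989} = \sqrt{\left(\frac{25}{4} - 10\right) - 9989} = \sqrt{- \frac{15}{4} - 9989} = \sqrt{- \frac{39971}{4}} = \frac{i \sqrt{39971}}{2}$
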